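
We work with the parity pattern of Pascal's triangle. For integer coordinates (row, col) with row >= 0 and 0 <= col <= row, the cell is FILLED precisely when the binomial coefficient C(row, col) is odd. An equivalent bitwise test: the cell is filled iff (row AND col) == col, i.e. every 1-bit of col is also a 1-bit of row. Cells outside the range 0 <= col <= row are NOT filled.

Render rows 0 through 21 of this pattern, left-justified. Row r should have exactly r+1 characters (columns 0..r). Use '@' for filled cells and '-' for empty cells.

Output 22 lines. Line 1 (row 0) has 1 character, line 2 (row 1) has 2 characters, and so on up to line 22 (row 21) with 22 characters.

r0=0: @
r1=1: @@
r2=10: @-@
r3=11: @@@@
r4=100: @---@
r5=101: @@--@@
r6=110: @-@-@-@
r7=111: @@@@@@@@
r8=1000: @-------@
r9=1001: @@------@@
r10=1010: @-@-----@-@
r11=1011: @@@@----@@@@
r12=1100: @---@---@---@
r13=1101: @@--@@--@@--@@
r14=1110: @-@-@-@-@-@-@-@
r15=1111: @@@@@@@@@@@@@@@@
r16=10000: @---------------@
r17=10001: @@--------------@@
r18=10010: @-@-------------@-@
r19=10011: @@@@------------@@@@
r20=10100: @---@-----------@---@
r21=10101: @@--@@----------@@--@@

Answer: @
@@
@-@
@@@@
@---@
@@--@@
@-@-@-@
@@@@@@@@
@-------@
@@------@@
@-@-----@-@
@@@@----@@@@
@---@---@---@
@@--@@--@@--@@
@-@-@-@-@-@-@-@
@@@@@@@@@@@@@@@@
@---------------@
@@--------------@@
@-@-------------@-@
@@@@------------@@@@
@---@-----------@---@
@@--@@----------@@--@@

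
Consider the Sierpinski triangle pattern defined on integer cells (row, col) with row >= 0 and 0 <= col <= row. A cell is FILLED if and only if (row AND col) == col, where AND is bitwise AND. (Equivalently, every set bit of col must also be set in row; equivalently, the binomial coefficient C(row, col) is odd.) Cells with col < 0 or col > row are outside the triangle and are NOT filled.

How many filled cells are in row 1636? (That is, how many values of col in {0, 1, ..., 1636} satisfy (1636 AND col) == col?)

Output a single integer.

Answer: 32

Derivation:
1636 in binary = 11001100100
popcount(1636) = number of 1-bits in 11001100100 = 5
A col c satisfies (1636 AND c) == c iff every set bit of c is also set in 1636; each of the 5 set bits of 1636 can independently be on or off in c.
count = 2^5 = 32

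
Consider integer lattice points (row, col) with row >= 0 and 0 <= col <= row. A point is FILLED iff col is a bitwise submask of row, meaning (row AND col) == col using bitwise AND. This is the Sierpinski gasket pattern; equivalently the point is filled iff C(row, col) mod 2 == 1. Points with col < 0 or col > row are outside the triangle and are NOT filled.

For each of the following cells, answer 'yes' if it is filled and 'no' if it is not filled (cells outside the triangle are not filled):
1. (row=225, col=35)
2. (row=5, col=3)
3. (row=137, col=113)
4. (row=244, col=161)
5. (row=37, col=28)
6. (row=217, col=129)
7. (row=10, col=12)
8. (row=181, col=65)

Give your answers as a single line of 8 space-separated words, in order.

Answer: no no no no no yes no no

Derivation:
(225,35): row=0b11100001, col=0b100011, row AND col = 0b100001 = 33; 33 != 35 -> empty
(5,3): row=0b101, col=0b11, row AND col = 0b1 = 1; 1 != 3 -> empty
(137,113): row=0b10001001, col=0b1110001, row AND col = 0b1 = 1; 1 != 113 -> empty
(244,161): row=0b11110100, col=0b10100001, row AND col = 0b10100000 = 160; 160 != 161 -> empty
(37,28): row=0b100101, col=0b11100, row AND col = 0b100 = 4; 4 != 28 -> empty
(217,129): row=0b11011001, col=0b10000001, row AND col = 0b10000001 = 129; 129 == 129 -> filled
(10,12): col outside [0, 10] -> not filled
(181,65): row=0b10110101, col=0b1000001, row AND col = 0b1 = 1; 1 != 65 -> empty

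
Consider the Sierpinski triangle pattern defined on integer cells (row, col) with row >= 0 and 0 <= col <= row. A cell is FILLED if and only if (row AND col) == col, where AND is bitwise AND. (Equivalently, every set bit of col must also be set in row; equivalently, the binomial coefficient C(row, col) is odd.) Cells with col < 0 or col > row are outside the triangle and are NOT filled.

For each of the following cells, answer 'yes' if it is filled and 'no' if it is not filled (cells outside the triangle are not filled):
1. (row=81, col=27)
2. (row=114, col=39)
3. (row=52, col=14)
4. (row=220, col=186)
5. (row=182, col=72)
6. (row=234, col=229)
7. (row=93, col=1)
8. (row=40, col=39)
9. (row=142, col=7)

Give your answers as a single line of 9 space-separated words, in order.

Answer: no no no no no no yes no no

Derivation:
(81,27): row=0b1010001, col=0b11011, row AND col = 0b10001 = 17; 17 != 27 -> empty
(114,39): row=0b1110010, col=0b100111, row AND col = 0b100010 = 34; 34 != 39 -> empty
(52,14): row=0b110100, col=0b1110, row AND col = 0b100 = 4; 4 != 14 -> empty
(220,186): row=0b11011100, col=0b10111010, row AND col = 0b10011000 = 152; 152 != 186 -> empty
(182,72): row=0b10110110, col=0b1001000, row AND col = 0b0 = 0; 0 != 72 -> empty
(234,229): row=0b11101010, col=0b11100101, row AND col = 0b11100000 = 224; 224 != 229 -> empty
(93,1): row=0b1011101, col=0b1, row AND col = 0b1 = 1; 1 == 1 -> filled
(40,39): row=0b101000, col=0b100111, row AND col = 0b100000 = 32; 32 != 39 -> empty
(142,7): row=0b10001110, col=0b111, row AND col = 0b110 = 6; 6 != 7 -> empty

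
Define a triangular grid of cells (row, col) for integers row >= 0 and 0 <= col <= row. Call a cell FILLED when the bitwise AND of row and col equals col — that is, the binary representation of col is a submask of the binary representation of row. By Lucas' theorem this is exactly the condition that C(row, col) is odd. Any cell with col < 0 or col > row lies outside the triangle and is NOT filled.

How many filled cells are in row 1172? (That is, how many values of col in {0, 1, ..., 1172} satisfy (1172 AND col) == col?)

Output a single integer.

1172 in binary = 10010010100
popcount(1172) = number of 1-bits in 10010010100 = 4
A col c satisfies (1172 AND c) == c iff every set bit of c is also set in 1172; each of the 4 set bits of 1172 can independently be on or off in c.
count = 2^4 = 16

Answer: 16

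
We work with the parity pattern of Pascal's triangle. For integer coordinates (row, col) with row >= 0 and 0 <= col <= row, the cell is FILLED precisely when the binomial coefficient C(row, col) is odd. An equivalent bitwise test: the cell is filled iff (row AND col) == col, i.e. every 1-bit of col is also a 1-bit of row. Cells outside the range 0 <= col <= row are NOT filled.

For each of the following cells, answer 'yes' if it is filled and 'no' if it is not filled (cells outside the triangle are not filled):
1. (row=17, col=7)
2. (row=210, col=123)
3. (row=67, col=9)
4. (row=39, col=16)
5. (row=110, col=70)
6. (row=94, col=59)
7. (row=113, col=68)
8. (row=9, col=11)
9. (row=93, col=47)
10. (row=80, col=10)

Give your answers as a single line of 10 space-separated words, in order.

(17,7): row=0b10001, col=0b111, row AND col = 0b1 = 1; 1 != 7 -> empty
(210,123): row=0b11010010, col=0b1111011, row AND col = 0b1010010 = 82; 82 != 123 -> empty
(67,9): row=0b1000011, col=0b1001, row AND col = 0b1 = 1; 1 != 9 -> empty
(39,16): row=0b100111, col=0b10000, row AND col = 0b0 = 0; 0 != 16 -> empty
(110,70): row=0b1101110, col=0b1000110, row AND col = 0b1000110 = 70; 70 == 70 -> filled
(94,59): row=0b1011110, col=0b111011, row AND col = 0b11010 = 26; 26 != 59 -> empty
(113,68): row=0b1110001, col=0b1000100, row AND col = 0b1000000 = 64; 64 != 68 -> empty
(9,11): col outside [0, 9] -> not filled
(93,47): row=0b1011101, col=0b101111, row AND col = 0b1101 = 13; 13 != 47 -> empty
(80,10): row=0b1010000, col=0b1010, row AND col = 0b0 = 0; 0 != 10 -> empty

Answer: no no no no yes no no no no no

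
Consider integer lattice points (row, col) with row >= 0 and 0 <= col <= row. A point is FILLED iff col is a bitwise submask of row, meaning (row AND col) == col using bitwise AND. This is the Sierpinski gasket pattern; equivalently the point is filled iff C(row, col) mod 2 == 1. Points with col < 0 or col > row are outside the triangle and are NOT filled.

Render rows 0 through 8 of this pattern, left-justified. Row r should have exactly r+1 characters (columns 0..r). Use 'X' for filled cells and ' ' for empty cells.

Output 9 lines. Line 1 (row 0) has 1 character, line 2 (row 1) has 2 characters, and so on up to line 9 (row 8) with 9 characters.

Answer: X
XX
X X
XXXX
X   X
XX  XX
X X X X
XXXXXXXX
X       X

Derivation:
r0=0: X
r1=1: XX
r2=10: X X
r3=11: XXXX
r4=100: X   X
r5=101: XX  XX
r6=110: X X X X
r7=111: XXXXXXXX
r8=1000: X       X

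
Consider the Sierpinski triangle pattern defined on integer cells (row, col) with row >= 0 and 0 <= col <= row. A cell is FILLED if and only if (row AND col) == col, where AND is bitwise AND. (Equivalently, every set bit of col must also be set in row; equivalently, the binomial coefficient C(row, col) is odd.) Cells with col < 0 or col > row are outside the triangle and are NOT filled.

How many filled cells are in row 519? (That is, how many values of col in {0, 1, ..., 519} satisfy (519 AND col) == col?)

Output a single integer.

Answer: 16

Derivation:
519 in binary = 1000000111
popcount(519) = number of 1-bits in 1000000111 = 4
A col c satisfies (519 AND c) == c iff every set bit of c is also set in 519; each of the 4 set bits of 519 can independently be on or off in c.
count = 2^4 = 16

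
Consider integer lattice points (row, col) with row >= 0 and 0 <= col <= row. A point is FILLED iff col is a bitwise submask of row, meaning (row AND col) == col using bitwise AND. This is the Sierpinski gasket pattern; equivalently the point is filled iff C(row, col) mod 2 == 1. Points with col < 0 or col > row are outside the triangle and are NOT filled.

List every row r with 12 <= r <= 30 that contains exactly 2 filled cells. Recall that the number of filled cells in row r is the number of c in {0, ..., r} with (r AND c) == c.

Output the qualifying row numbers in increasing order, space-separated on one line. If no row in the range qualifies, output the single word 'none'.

Row r has 2^popcount(r) filled cells, so we need popcount(r) = log2(2) = 1.
Scan r = 12..30 and keep those with exactly 1 one-bits:
r=12=1100 popcount=2 -> skip
r=13=1101 popcount=3 -> skip
r=14=1110 popcount=3 -> skip
r=15=1111 popcount=4 -> skip
r=16=10000 popcount=1 -> KEEP
r=17=10001 popcount=2 -> skip
r=18=10010 popcount=2 -> skip
r=19=10011 popcount=3 -> skip
r=20=10100 popcount=2 -> skip
r=21=10101 popcount=3 -> skip
r=22=10110 popcount=3 -> skip
r=23=10111 popcount=4 -> skip
r=24=11000 popcount=2 -> skip
r=25=11001 popcount=3 -> skip
r=26=11010 popcount=3 -> skip
r=27=11011 popcount=4 -> skip
r=28=11100 popcount=3 -> skip
r=29=11101 popcount=4 -> skip
r=30=11110 popcount=4 -> skip
Kept rows: 16

Answer: 16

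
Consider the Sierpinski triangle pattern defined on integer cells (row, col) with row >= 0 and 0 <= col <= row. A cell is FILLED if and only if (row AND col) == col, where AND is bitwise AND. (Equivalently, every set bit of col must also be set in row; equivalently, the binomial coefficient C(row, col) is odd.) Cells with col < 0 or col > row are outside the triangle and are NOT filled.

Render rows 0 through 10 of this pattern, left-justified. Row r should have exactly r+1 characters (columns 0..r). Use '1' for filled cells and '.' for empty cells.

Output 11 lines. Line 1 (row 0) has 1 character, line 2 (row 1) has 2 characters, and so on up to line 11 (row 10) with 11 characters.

r0=0: 1
r1=1: 11
r2=10: 1.1
r3=11: 1111
r4=100: 1...1
r5=101: 11..11
r6=110: 1.1.1.1
r7=111: 11111111
r8=1000: 1.......1
r9=1001: 11......11
r10=1010: 1.1.....1.1

Answer: 1
11
1.1
1111
1...1
11..11
1.1.1.1
11111111
1.......1
11......11
1.1.....1.1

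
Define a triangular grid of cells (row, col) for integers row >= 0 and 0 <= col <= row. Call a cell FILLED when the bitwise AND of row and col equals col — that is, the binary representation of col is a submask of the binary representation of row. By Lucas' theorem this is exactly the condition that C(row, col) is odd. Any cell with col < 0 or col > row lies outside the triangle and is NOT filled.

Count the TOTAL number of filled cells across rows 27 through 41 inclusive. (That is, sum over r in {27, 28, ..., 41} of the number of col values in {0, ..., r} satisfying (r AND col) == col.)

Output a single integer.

Answer: 154

Derivation:
r27=11011 pc4: +16 =16
r28=11100 pc3: +8 =24
r29=11101 pc4: +16 =40
r30=11110 pc4: +16 =56
r31=11111 pc5: +32 =88
r32=100000 pc1: +2 =90
r33=100001 pc2: +4 =94
r34=100010 pc2: +4 =98
r35=100011 pc3: +8 =106
r36=100100 pc2: +4 =110
r37=100101 pc3: +8 =118
r38=100110 pc3: +8 =126
r39=100111 pc4: +16 =142
r40=101000 pc2: +4 =146
r41=101001 pc3: +8 =154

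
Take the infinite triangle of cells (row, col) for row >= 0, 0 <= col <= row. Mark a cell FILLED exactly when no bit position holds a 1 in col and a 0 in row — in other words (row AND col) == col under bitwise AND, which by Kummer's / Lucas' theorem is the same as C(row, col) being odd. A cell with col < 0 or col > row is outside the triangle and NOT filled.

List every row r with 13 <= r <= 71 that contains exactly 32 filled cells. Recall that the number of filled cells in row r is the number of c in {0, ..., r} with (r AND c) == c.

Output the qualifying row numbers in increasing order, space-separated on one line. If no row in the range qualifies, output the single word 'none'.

Answer: 31 47 55 59 61 62

Derivation:
Row r has 2^popcount(r) filled cells, so we need popcount(r) = log2(32) = 5.
Scan r = 13..71 and keep those with exactly 5 one-bits:
r=13=1101 popcount=3 -> skip
r=14=1110 popcount=3 -> skip
r=15=1111 popcount=4 -> skip
r=16=10000 popcount=1 -> skip
r=17=10001 popcount=2 -> skip
r=18=10010 popcount=2 -> skip
r=19=10011 popcount=3 -> skip
r=20=10100 popcount=2 -> skip
r=21=10101 popcount=3 -> skip
r=22=10110 popcount=3 -> skip
r=23=10111 popcount=4 -> skip
r=24=11000 popcount=2 -> skip
r=25=11001 popcount=3 -> skip
r=26=11010 popcount=3 -> skip
r=27=11011 popcount=4 -> skip
r=28=11100 popcount=3 -> skip
r=29=11101 popcount=4 -> skip
r=30=11110 popcount=4 -> skip
r=31=11111 popcount=5 -> KEEP
r=32=100000 popcount=1 -> skip
r=33=100001 popcount=2 -> skip
r=34=100010 popcount=2 -> skip
r=35=100011 popcount=3 -> skip
r=36=100100 popcount=2 -> skip
r=37=100101 popcount=3 -> skip
r=38=100110 popcount=3 -> skip
r=39=100111 popcount=4 -> skip
r=40=101000 popcount=2 -> skip
r=41=101001 popcount=3 -> skip
r=42=101010 popcount=3 -> skip
r=43=101011 popcount=4 -> skip
r=44=101100 popcount=3 -> skip
r=45=101101 popcount=4 -> skip
r=46=101110 popcount=4 -> skip
r=47=101111 popcount=5 -> KEEP
r=48=110000 popcount=2 -> skip
r=49=110001 popcount=3 -> skip
r=50=110010 popcount=3 -> skip
r=51=110011 popcount=4 -> skip
r=52=110100 popcount=3 -> skip
r=53=110101 popcount=4 -> skip
r=54=110110 popcount=4 -> skip
r=55=110111 popcount=5 -> KEEP
r=56=111000 popcount=3 -> skip
r=57=111001 popcount=4 -> skip
r=58=111010 popcount=4 -> skip
r=59=111011 popcount=5 -> KEEP
r=60=111100 popcount=4 -> skip
r=61=111101 popcount=5 -> KEEP
r=62=111110 popcount=5 -> KEEP
r=63=111111 popcount=6 -> skip
r=64=1000000 popcount=1 -> skip
r=65=1000001 popcount=2 -> skip
r=66=1000010 popcount=2 -> skip
r=67=1000011 popcount=3 -> skip
r=68=1000100 popcount=2 -> skip
r=69=1000101 popcount=3 -> skip
r=70=1000110 popcount=3 -> skip
r=71=1000111 popcount=4 -> skip
Kept rows: 31 47 55 59 61 62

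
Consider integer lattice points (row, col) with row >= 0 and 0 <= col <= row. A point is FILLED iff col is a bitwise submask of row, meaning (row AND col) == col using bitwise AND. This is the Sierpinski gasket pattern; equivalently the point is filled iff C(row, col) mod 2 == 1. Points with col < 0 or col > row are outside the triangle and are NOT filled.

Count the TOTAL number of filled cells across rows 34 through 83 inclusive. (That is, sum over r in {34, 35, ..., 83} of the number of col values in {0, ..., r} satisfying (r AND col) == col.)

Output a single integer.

r34=100010 pc2: +4 =4
r35=100011 pc3: +8 =12
r36=100100 pc2: +4 =16
r37=100101 pc3: +8 =24
r38=100110 pc3: +8 =32
r39=100111 pc4: +16 =48
r40=101000 pc2: +4 =52
r41=101001 pc3: +8 =60
r42=101010 pc3: +8 =68
r43=101011 pc4: +16 =84
r44=101100 pc3: +8 =92
r45=101101 pc4: +16 =108
r46=101110 pc4: +16 =124
r47=101111 pc5: +32 =156
r48=110000 pc2: +4 =160
r49=110001 pc3: +8 =168
r50=110010 pc3: +8 =176
r51=110011 pc4: +16 =192
r52=110100 pc3: +8 =200
r53=110101 pc4: +16 =216
r54=110110 pc4: +16 =232
r55=110111 pc5: +32 =264
r56=111000 pc3: +8 =272
r57=111001 pc4: +16 =288
r58=111010 pc4: +16 =304
r59=111011 pc5: +32 =336
r60=111100 pc4: +16 =352
r61=111101 pc5: +32 =384
r62=111110 pc5: +32 =416
r63=111111 pc6: +64 =480
r64=1000000 pc1: +2 =482
r65=1000001 pc2: +4 =486
r66=1000010 pc2: +4 =490
r67=1000011 pc3: +8 =498
r68=1000100 pc2: +4 =502
r69=1000101 pc3: +8 =510
r70=1000110 pc3: +8 =518
r71=1000111 pc4: +16 =534
r72=1001000 pc2: +4 =538
r73=1001001 pc3: +8 =546
r74=1001010 pc3: +8 =554
r75=1001011 pc4: +16 =570
r76=1001100 pc3: +8 =578
r77=1001101 pc4: +16 =594
r78=1001110 pc4: +16 =610
r79=1001111 pc5: +32 =642
r80=1010000 pc2: +4 =646
r81=1010001 pc3: +8 =654
r82=1010010 pc3: +8 =662
r83=1010011 pc4: +16 =678

Answer: 678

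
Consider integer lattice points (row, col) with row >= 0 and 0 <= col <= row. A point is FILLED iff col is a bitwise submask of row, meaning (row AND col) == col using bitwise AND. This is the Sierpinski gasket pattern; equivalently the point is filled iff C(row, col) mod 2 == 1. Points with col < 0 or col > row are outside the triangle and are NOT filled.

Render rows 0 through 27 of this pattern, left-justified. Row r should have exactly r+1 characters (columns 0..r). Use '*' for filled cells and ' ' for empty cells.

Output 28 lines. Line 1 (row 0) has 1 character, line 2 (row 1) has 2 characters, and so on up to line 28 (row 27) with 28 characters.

r0=0: *
r1=1: **
r2=10: * *
r3=11: ****
r4=100: *   *
r5=101: **  **
r6=110: * * * *
r7=111: ********
r8=1000: *       *
r9=1001: **      **
r10=1010: * *     * *
r11=1011: ****    ****
r12=1100: *   *   *   *
r13=1101: **  **  **  **
r14=1110: * * * * * * * *
r15=1111: ****************
r16=10000: *               *
r17=10001: **              **
r18=10010: * *             * *
r19=10011: ****            ****
r20=10100: *   *           *   *
r21=10101: **  **          **  **
r22=10110: * * * *         * * * *
r23=10111: ********        ********
r24=11000: *       *       *       *
r25=11001: **      **      **      **
r26=11010: * *     * *     * *     * *
r27=11011: ****    ****    ****    ****

Answer: *
**
* *
****
*   *
**  **
* * * *
********
*       *
**      **
* *     * *
****    ****
*   *   *   *
**  **  **  **
* * * * * * * *
****************
*               *
**              **
* *             * *
****            ****
*   *           *   *
**  **          **  **
* * * *         * * * *
********        ********
*       *       *       *
**      **      **      **
* *     * *     * *     * *
****    ****    ****    ****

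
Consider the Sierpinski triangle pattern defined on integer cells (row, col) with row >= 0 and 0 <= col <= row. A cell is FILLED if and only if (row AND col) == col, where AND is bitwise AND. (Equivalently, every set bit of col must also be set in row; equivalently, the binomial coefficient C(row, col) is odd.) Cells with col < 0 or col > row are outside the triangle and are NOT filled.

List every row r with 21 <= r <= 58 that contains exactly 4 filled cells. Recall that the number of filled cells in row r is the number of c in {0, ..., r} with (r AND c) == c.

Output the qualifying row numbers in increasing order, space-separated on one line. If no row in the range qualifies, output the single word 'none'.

Row r has 2^popcount(r) filled cells, so we need popcount(r) = log2(4) = 2.
Scan r = 21..58 and keep those with exactly 2 one-bits:
r=21=10101 popcount=3 -> skip
r=22=10110 popcount=3 -> skip
r=23=10111 popcount=4 -> skip
r=24=11000 popcount=2 -> KEEP
r=25=11001 popcount=3 -> skip
r=26=11010 popcount=3 -> skip
r=27=11011 popcount=4 -> skip
r=28=11100 popcount=3 -> skip
r=29=11101 popcount=4 -> skip
r=30=11110 popcount=4 -> skip
r=31=11111 popcount=5 -> skip
r=32=100000 popcount=1 -> skip
r=33=100001 popcount=2 -> KEEP
r=34=100010 popcount=2 -> KEEP
r=35=100011 popcount=3 -> skip
r=36=100100 popcount=2 -> KEEP
r=37=100101 popcount=3 -> skip
r=38=100110 popcount=3 -> skip
r=39=100111 popcount=4 -> skip
r=40=101000 popcount=2 -> KEEP
r=41=101001 popcount=3 -> skip
r=42=101010 popcount=3 -> skip
r=43=101011 popcount=4 -> skip
r=44=101100 popcount=3 -> skip
r=45=101101 popcount=4 -> skip
r=46=101110 popcount=4 -> skip
r=47=101111 popcount=5 -> skip
r=48=110000 popcount=2 -> KEEP
r=49=110001 popcount=3 -> skip
r=50=110010 popcount=3 -> skip
r=51=110011 popcount=4 -> skip
r=52=110100 popcount=3 -> skip
r=53=110101 popcount=4 -> skip
r=54=110110 popcount=4 -> skip
r=55=110111 popcount=5 -> skip
r=56=111000 popcount=3 -> skip
r=57=111001 popcount=4 -> skip
r=58=111010 popcount=4 -> skip
Kept rows: 24 33 34 36 40 48

Answer: 24 33 34 36 40 48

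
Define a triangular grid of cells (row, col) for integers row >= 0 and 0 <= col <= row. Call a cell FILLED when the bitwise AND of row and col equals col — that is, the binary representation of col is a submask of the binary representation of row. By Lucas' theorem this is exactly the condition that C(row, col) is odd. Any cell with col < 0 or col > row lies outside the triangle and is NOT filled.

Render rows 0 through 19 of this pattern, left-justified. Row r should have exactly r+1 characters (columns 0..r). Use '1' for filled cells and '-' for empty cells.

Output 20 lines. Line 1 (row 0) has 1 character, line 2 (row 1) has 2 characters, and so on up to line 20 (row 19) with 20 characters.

Answer: 1
11
1-1
1111
1---1
11--11
1-1-1-1
11111111
1-------1
11------11
1-1-----1-1
1111----1111
1---1---1---1
11--11--11--11
1-1-1-1-1-1-1-1
1111111111111111
1---------------1
11--------------11
1-1-------------1-1
1111------------1111

Derivation:
r0=0: 1
r1=1: 11
r2=10: 1-1
r3=11: 1111
r4=100: 1---1
r5=101: 11--11
r6=110: 1-1-1-1
r7=111: 11111111
r8=1000: 1-------1
r9=1001: 11------11
r10=1010: 1-1-----1-1
r11=1011: 1111----1111
r12=1100: 1---1---1---1
r13=1101: 11--11--11--11
r14=1110: 1-1-1-1-1-1-1-1
r15=1111: 1111111111111111
r16=10000: 1---------------1
r17=10001: 11--------------11
r18=10010: 1-1-------------1-1
r19=10011: 1111------------1111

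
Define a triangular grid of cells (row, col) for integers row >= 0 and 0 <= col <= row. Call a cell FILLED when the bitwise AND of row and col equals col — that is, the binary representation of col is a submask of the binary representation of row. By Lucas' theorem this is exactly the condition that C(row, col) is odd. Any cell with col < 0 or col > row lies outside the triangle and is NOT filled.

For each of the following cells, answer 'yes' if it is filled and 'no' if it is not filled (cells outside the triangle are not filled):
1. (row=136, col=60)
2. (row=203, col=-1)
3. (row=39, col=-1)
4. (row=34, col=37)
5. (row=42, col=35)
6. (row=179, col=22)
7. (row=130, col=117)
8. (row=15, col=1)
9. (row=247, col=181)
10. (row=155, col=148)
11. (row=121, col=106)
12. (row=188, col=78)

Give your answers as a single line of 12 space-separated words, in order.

Answer: no no no no no no no yes yes no no no

Derivation:
(136,60): row=0b10001000, col=0b111100, row AND col = 0b1000 = 8; 8 != 60 -> empty
(203,-1): col outside [0, 203] -> not filled
(39,-1): col outside [0, 39] -> not filled
(34,37): col outside [0, 34] -> not filled
(42,35): row=0b101010, col=0b100011, row AND col = 0b100010 = 34; 34 != 35 -> empty
(179,22): row=0b10110011, col=0b10110, row AND col = 0b10010 = 18; 18 != 22 -> empty
(130,117): row=0b10000010, col=0b1110101, row AND col = 0b0 = 0; 0 != 117 -> empty
(15,1): row=0b1111, col=0b1, row AND col = 0b1 = 1; 1 == 1 -> filled
(247,181): row=0b11110111, col=0b10110101, row AND col = 0b10110101 = 181; 181 == 181 -> filled
(155,148): row=0b10011011, col=0b10010100, row AND col = 0b10010000 = 144; 144 != 148 -> empty
(121,106): row=0b1111001, col=0b1101010, row AND col = 0b1101000 = 104; 104 != 106 -> empty
(188,78): row=0b10111100, col=0b1001110, row AND col = 0b1100 = 12; 12 != 78 -> empty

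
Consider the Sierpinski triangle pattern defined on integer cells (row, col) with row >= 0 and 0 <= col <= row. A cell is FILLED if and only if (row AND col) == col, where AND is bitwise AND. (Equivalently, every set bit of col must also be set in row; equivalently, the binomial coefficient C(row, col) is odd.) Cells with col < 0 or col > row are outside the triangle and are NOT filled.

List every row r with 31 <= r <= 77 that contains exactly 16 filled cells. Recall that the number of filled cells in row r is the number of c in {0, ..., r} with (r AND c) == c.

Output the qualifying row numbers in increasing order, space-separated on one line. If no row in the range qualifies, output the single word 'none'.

Row r has 2^popcount(r) filled cells, so we need popcount(r) = log2(16) = 4.
Scan r = 31..77 and keep those with exactly 4 one-bits:
r=31=11111 popcount=5 -> skip
r=32=100000 popcount=1 -> skip
r=33=100001 popcount=2 -> skip
r=34=100010 popcount=2 -> skip
r=35=100011 popcount=3 -> skip
r=36=100100 popcount=2 -> skip
r=37=100101 popcount=3 -> skip
r=38=100110 popcount=3 -> skip
r=39=100111 popcount=4 -> KEEP
r=40=101000 popcount=2 -> skip
r=41=101001 popcount=3 -> skip
r=42=101010 popcount=3 -> skip
r=43=101011 popcount=4 -> KEEP
r=44=101100 popcount=3 -> skip
r=45=101101 popcount=4 -> KEEP
r=46=101110 popcount=4 -> KEEP
r=47=101111 popcount=5 -> skip
r=48=110000 popcount=2 -> skip
r=49=110001 popcount=3 -> skip
r=50=110010 popcount=3 -> skip
r=51=110011 popcount=4 -> KEEP
r=52=110100 popcount=3 -> skip
r=53=110101 popcount=4 -> KEEP
r=54=110110 popcount=4 -> KEEP
r=55=110111 popcount=5 -> skip
r=56=111000 popcount=3 -> skip
r=57=111001 popcount=4 -> KEEP
r=58=111010 popcount=4 -> KEEP
r=59=111011 popcount=5 -> skip
r=60=111100 popcount=4 -> KEEP
r=61=111101 popcount=5 -> skip
r=62=111110 popcount=5 -> skip
r=63=111111 popcount=6 -> skip
r=64=1000000 popcount=1 -> skip
r=65=1000001 popcount=2 -> skip
r=66=1000010 popcount=2 -> skip
r=67=1000011 popcount=3 -> skip
r=68=1000100 popcount=2 -> skip
r=69=1000101 popcount=3 -> skip
r=70=1000110 popcount=3 -> skip
r=71=1000111 popcount=4 -> KEEP
r=72=1001000 popcount=2 -> skip
r=73=1001001 popcount=3 -> skip
r=74=1001010 popcount=3 -> skip
r=75=1001011 popcount=4 -> KEEP
r=76=1001100 popcount=3 -> skip
r=77=1001101 popcount=4 -> KEEP
Kept rows: 39 43 45 46 51 53 54 57 58 60 71 75 77

Answer: 39 43 45 46 51 53 54 57 58 60 71 75 77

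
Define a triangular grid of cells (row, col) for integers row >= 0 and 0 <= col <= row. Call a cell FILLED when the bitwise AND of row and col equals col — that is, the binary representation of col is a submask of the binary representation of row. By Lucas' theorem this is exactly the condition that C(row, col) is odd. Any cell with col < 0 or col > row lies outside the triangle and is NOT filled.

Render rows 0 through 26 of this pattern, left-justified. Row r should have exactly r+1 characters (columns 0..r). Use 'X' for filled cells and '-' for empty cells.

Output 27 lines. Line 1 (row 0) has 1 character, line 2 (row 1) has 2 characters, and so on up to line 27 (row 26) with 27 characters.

r0=0: X
r1=1: XX
r2=10: X-X
r3=11: XXXX
r4=100: X---X
r5=101: XX--XX
r6=110: X-X-X-X
r7=111: XXXXXXXX
r8=1000: X-------X
r9=1001: XX------XX
r10=1010: X-X-----X-X
r11=1011: XXXX----XXXX
r12=1100: X---X---X---X
r13=1101: XX--XX--XX--XX
r14=1110: X-X-X-X-X-X-X-X
r15=1111: XXXXXXXXXXXXXXXX
r16=10000: X---------------X
r17=10001: XX--------------XX
r18=10010: X-X-------------X-X
r19=10011: XXXX------------XXXX
r20=10100: X---X-----------X---X
r21=10101: XX--XX----------XX--XX
r22=10110: X-X-X-X---------X-X-X-X
r23=10111: XXXXXXXX--------XXXXXXXX
r24=11000: X-------X-------X-------X
r25=11001: XX------XX------XX------XX
r26=11010: X-X-----X-X-----X-X-----X-X

Answer: X
XX
X-X
XXXX
X---X
XX--XX
X-X-X-X
XXXXXXXX
X-------X
XX------XX
X-X-----X-X
XXXX----XXXX
X---X---X---X
XX--XX--XX--XX
X-X-X-X-X-X-X-X
XXXXXXXXXXXXXXXX
X---------------X
XX--------------XX
X-X-------------X-X
XXXX------------XXXX
X---X-----------X---X
XX--XX----------XX--XX
X-X-X-X---------X-X-X-X
XXXXXXXX--------XXXXXXXX
X-------X-------X-------X
XX------XX------XX------XX
X-X-----X-X-----X-X-----X-X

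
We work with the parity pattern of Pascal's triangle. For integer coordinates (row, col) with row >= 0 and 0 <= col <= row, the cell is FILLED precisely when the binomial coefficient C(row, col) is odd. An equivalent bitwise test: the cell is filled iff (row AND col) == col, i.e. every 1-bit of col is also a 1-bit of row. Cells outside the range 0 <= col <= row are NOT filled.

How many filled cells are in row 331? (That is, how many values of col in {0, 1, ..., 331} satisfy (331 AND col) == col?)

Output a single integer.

Answer: 32

Derivation:
331 in binary = 101001011
popcount(331) = number of 1-bits in 101001011 = 5
A col c satisfies (331 AND c) == c iff every set bit of c is also set in 331; each of the 5 set bits of 331 can independently be on or off in c.
count = 2^5 = 32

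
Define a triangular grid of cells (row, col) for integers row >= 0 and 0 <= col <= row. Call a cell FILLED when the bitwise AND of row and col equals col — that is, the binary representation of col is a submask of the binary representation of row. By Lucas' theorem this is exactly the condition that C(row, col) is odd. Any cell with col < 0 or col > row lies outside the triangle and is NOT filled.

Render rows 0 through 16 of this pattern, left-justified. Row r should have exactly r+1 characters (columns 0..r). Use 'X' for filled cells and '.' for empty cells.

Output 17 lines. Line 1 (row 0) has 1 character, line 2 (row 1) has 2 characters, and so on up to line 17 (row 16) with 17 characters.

r0=0: X
r1=1: XX
r2=10: X.X
r3=11: XXXX
r4=100: X...X
r5=101: XX..XX
r6=110: X.X.X.X
r7=111: XXXXXXXX
r8=1000: X.......X
r9=1001: XX......XX
r10=1010: X.X.....X.X
r11=1011: XXXX....XXXX
r12=1100: X...X...X...X
r13=1101: XX..XX..XX..XX
r14=1110: X.X.X.X.X.X.X.X
r15=1111: XXXXXXXXXXXXXXXX
r16=10000: X...............X

Answer: X
XX
X.X
XXXX
X...X
XX..XX
X.X.X.X
XXXXXXXX
X.......X
XX......XX
X.X.....X.X
XXXX....XXXX
X...X...X...X
XX..XX..XX..XX
X.X.X.X.X.X.X.X
XXXXXXXXXXXXXXXX
X...............X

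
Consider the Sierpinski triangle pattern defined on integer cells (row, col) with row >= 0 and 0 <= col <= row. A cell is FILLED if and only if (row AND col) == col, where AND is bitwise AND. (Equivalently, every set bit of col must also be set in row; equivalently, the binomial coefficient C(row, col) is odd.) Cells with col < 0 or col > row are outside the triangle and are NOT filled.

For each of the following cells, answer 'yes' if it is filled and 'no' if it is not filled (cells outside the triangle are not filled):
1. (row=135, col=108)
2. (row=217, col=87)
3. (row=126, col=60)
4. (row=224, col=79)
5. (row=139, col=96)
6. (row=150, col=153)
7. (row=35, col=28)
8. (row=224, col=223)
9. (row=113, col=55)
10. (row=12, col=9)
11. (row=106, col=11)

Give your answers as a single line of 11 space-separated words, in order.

(135,108): row=0b10000111, col=0b1101100, row AND col = 0b100 = 4; 4 != 108 -> empty
(217,87): row=0b11011001, col=0b1010111, row AND col = 0b1010001 = 81; 81 != 87 -> empty
(126,60): row=0b1111110, col=0b111100, row AND col = 0b111100 = 60; 60 == 60 -> filled
(224,79): row=0b11100000, col=0b1001111, row AND col = 0b1000000 = 64; 64 != 79 -> empty
(139,96): row=0b10001011, col=0b1100000, row AND col = 0b0 = 0; 0 != 96 -> empty
(150,153): col outside [0, 150] -> not filled
(35,28): row=0b100011, col=0b11100, row AND col = 0b0 = 0; 0 != 28 -> empty
(224,223): row=0b11100000, col=0b11011111, row AND col = 0b11000000 = 192; 192 != 223 -> empty
(113,55): row=0b1110001, col=0b110111, row AND col = 0b110001 = 49; 49 != 55 -> empty
(12,9): row=0b1100, col=0b1001, row AND col = 0b1000 = 8; 8 != 9 -> empty
(106,11): row=0b1101010, col=0b1011, row AND col = 0b1010 = 10; 10 != 11 -> empty

Answer: no no yes no no no no no no no no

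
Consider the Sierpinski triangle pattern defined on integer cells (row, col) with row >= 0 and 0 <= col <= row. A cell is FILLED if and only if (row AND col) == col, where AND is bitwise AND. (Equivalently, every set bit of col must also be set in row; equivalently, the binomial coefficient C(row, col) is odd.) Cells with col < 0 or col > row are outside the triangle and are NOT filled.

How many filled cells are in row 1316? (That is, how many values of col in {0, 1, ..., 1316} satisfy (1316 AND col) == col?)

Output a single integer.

Answer: 16

Derivation:
1316 in binary = 10100100100
popcount(1316) = number of 1-bits in 10100100100 = 4
A col c satisfies (1316 AND c) == c iff every set bit of c is also set in 1316; each of the 4 set bits of 1316 can independently be on or off in c.
count = 2^4 = 16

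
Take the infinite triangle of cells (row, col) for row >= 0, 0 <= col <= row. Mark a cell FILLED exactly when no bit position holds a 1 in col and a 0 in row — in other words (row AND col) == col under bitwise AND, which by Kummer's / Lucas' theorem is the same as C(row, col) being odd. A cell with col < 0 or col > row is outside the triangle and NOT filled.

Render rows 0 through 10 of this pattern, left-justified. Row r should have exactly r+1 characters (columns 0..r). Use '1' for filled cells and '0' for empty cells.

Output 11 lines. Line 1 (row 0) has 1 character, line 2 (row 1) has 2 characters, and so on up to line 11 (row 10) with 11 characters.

r0=0: 1
r1=1: 11
r2=10: 101
r3=11: 1111
r4=100: 10001
r5=101: 110011
r6=110: 1010101
r7=111: 11111111
r8=1000: 100000001
r9=1001: 1100000011
r10=1010: 10100000101

Answer: 1
11
101
1111
10001
110011
1010101
11111111
100000001
1100000011
10100000101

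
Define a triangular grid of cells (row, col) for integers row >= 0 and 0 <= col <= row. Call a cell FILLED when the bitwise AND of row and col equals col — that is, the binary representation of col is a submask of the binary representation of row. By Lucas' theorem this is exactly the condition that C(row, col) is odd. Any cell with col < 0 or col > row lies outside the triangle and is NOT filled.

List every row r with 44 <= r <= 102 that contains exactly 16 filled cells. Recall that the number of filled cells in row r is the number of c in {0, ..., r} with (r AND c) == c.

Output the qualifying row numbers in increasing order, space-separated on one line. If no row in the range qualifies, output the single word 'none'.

Row r has 2^popcount(r) filled cells, so we need popcount(r) = log2(16) = 4.
Scan r = 44..102 and keep those with exactly 4 one-bits:
r=44=101100 popcount=3 -> skip
r=45=101101 popcount=4 -> KEEP
r=46=101110 popcount=4 -> KEEP
r=47=101111 popcount=5 -> skip
r=48=110000 popcount=2 -> skip
r=49=110001 popcount=3 -> skip
r=50=110010 popcount=3 -> skip
r=51=110011 popcount=4 -> KEEP
r=52=110100 popcount=3 -> skip
r=53=110101 popcount=4 -> KEEP
r=54=110110 popcount=4 -> KEEP
r=55=110111 popcount=5 -> skip
r=56=111000 popcount=3 -> skip
r=57=111001 popcount=4 -> KEEP
r=58=111010 popcount=4 -> KEEP
r=59=111011 popcount=5 -> skip
r=60=111100 popcount=4 -> KEEP
r=61=111101 popcount=5 -> skip
r=62=111110 popcount=5 -> skip
r=63=111111 popcount=6 -> skip
r=64=1000000 popcount=1 -> skip
r=65=1000001 popcount=2 -> skip
r=66=1000010 popcount=2 -> skip
r=67=1000011 popcount=3 -> skip
r=68=1000100 popcount=2 -> skip
r=69=1000101 popcount=3 -> skip
r=70=1000110 popcount=3 -> skip
r=71=1000111 popcount=4 -> KEEP
r=72=1001000 popcount=2 -> skip
r=73=1001001 popcount=3 -> skip
r=74=1001010 popcount=3 -> skip
r=75=1001011 popcount=4 -> KEEP
r=76=1001100 popcount=3 -> skip
r=77=1001101 popcount=4 -> KEEP
r=78=1001110 popcount=4 -> KEEP
r=79=1001111 popcount=5 -> skip
r=80=1010000 popcount=2 -> skip
r=81=1010001 popcount=3 -> skip
r=82=1010010 popcount=3 -> skip
r=83=1010011 popcount=4 -> KEEP
r=84=1010100 popcount=3 -> skip
r=85=1010101 popcount=4 -> KEEP
r=86=1010110 popcount=4 -> KEEP
r=87=1010111 popcount=5 -> skip
r=88=1011000 popcount=3 -> skip
r=89=1011001 popcount=4 -> KEEP
r=90=1011010 popcount=4 -> KEEP
r=91=1011011 popcount=5 -> skip
r=92=1011100 popcount=4 -> KEEP
r=93=1011101 popcount=5 -> skip
r=94=1011110 popcount=5 -> skip
r=95=1011111 popcount=6 -> skip
r=96=1100000 popcount=2 -> skip
r=97=1100001 popcount=3 -> skip
r=98=1100010 popcount=3 -> skip
r=99=1100011 popcount=4 -> KEEP
r=100=1100100 popcount=3 -> skip
r=101=1100101 popcount=4 -> KEEP
r=102=1100110 popcount=4 -> KEEP
Kept rows: 45 46 51 53 54 57 58 60 71 75 77 78 83 85 86 89 90 92 99 101 102

Answer: 45 46 51 53 54 57 58 60 71 75 77 78 83 85 86 89 90 92 99 101 102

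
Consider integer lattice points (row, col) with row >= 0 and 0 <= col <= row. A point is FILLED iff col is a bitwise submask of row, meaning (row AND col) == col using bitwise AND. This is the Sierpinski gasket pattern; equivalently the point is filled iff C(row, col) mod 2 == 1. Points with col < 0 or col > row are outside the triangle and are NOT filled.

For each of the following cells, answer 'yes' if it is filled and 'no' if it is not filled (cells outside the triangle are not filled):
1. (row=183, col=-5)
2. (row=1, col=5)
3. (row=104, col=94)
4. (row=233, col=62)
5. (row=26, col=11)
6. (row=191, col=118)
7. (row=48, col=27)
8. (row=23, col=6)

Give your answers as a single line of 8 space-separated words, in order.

(183,-5): col outside [0, 183] -> not filled
(1,5): col outside [0, 1] -> not filled
(104,94): row=0b1101000, col=0b1011110, row AND col = 0b1001000 = 72; 72 != 94 -> empty
(233,62): row=0b11101001, col=0b111110, row AND col = 0b101000 = 40; 40 != 62 -> empty
(26,11): row=0b11010, col=0b1011, row AND col = 0b1010 = 10; 10 != 11 -> empty
(191,118): row=0b10111111, col=0b1110110, row AND col = 0b110110 = 54; 54 != 118 -> empty
(48,27): row=0b110000, col=0b11011, row AND col = 0b10000 = 16; 16 != 27 -> empty
(23,6): row=0b10111, col=0b110, row AND col = 0b110 = 6; 6 == 6 -> filled

Answer: no no no no no no no yes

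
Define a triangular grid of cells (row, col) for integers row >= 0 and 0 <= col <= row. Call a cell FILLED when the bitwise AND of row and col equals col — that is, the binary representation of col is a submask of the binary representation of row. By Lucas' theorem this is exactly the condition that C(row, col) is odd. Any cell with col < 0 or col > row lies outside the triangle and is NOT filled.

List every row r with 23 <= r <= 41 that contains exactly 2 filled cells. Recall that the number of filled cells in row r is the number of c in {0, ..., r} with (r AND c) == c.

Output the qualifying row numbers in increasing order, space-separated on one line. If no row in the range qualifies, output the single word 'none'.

Answer: 32

Derivation:
Row r has 2^popcount(r) filled cells, so we need popcount(r) = log2(2) = 1.
Scan r = 23..41 and keep those with exactly 1 one-bits:
r=23=10111 popcount=4 -> skip
r=24=11000 popcount=2 -> skip
r=25=11001 popcount=3 -> skip
r=26=11010 popcount=3 -> skip
r=27=11011 popcount=4 -> skip
r=28=11100 popcount=3 -> skip
r=29=11101 popcount=4 -> skip
r=30=11110 popcount=4 -> skip
r=31=11111 popcount=5 -> skip
r=32=100000 popcount=1 -> KEEP
r=33=100001 popcount=2 -> skip
r=34=100010 popcount=2 -> skip
r=35=100011 popcount=3 -> skip
r=36=100100 popcount=2 -> skip
r=37=100101 popcount=3 -> skip
r=38=100110 popcount=3 -> skip
r=39=100111 popcount=4 -> skip
r=40=101000 popcount=2 -> skip
r=41=101001 popcount=3 -> skip
Kept rows: 32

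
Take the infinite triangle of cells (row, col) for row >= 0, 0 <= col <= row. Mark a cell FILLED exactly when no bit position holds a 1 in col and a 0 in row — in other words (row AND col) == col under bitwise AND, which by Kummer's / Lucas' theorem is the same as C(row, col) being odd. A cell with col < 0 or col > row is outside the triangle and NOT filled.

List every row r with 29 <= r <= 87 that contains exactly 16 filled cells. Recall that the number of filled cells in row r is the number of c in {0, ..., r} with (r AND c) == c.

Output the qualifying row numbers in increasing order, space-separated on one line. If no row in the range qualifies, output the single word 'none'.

Answer: 29 30 39 43 45 46 51 53 54 57 58 60 71 75 77 78 83 85 86

Derivation:
Row r has 2^popcount(r) filled cells, so we need popcount(r) = log2(16) = 4.
Scan r = 29..87 and keep those with exactly 4 one-bits:
r=29=11101 popcount=4 -> KEEP
r=30=11110 popcount=4 -> KEEP
r=31=11111 popcount=5 -> skip
r=32=100000 popcount=1 -> skip
r=33=100001 popcount=2 -> skip
r=34=100010 popcount=2 -> skip
r=35=100011 popcount=3 -> skip
r=36=100100 popcount=2 -> skip
r=37=100101 popcount=3 -> skip
r=38=100110 popcount=3 -> skip
r=39=100111 popcount=4 -> KEEP
r=40=101000 popcount=2 -> skip
r=41=101001 popcount=3 -> skip
r=42=101010 popcount=3 -> skip
r=43=101011 popcount=4 -> KEEP
r=44=101100 popcount=3 -> skip
r=45=101101 popcount=4 -> KEEP
r=46=101110 popcount=4 -> KEEP
r=47=101111 popcount=5 -> skip
r=48=110000 popcount=2 -> skip
r=49=110001 popcount=3 -> skip
r=50=110010 popcount=3 -> skip
r=51=110011 popcount=4 -> KEEP
r=52=110100 popcount=3 -> skip
r=53=110101 popcount=4 -> KEEP
r=54=110110 popcount=4 -> KEEP
r=55=110111 popcount=5 -> skip
r=56=111000 popcount=3 -> skip
r=57=111001 popcount=4 -> KEEP
r=58=111010 popcount=4 -> KEEP
r=59=111011 popcount=5 -> skip
r=60=111100 popcount=4 -> KEEP
r=61=111101 popcount=5 -> skip
r=62=111110 popcount=5 -> skip
r=63=111111 popcount=6 -> skip
r=64=1000000 popcount=1 -> skip
r=65=1000001 popcount=2 -> skip
r=66=1000010 popcount=2 -> skip
r=67=1000011 popcount=3 -> skip
r=68=1000100 popcount=2 -> skip
r=69=1000101 popcount=3 -> skip
r=70=1000110 popcount=3 -> skip
r=71=1000111 popcount=4 -> KEEP
r=72=1001000 popcount=2 -> skip
r=73=1001001 popcount=3 -> skip
r=74=1001010 popcount=3 -> skip
r=75=1001011 popcount=4 -> KEEP
r=76=1001100 popcount=3 -> skip
r=77=1001101 popcount=4 -> KEEP
r=78=1001110 popcount=4 -> KEEP
r=79=1001111 popcount=5 -> skip
r=80=1010000 popcount=2 -> skip
r=81=1010001 popcount=3 -> skip
r=82=1010010 popcount=3 -> skip
r=83=1010011 popcount=4 -> KEEP
r=84=1010100 popcount=3 -> skip
r=85=1010101 popcount=4 -> KEEP
r=86=1010110 popcount=4 -> KEEP
r=87=1010111 popcount=5 -> skip
Kept rows: 29 30 39 43 45 46 51 53 54 57 58 60 71 75 77 78 83 85 86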